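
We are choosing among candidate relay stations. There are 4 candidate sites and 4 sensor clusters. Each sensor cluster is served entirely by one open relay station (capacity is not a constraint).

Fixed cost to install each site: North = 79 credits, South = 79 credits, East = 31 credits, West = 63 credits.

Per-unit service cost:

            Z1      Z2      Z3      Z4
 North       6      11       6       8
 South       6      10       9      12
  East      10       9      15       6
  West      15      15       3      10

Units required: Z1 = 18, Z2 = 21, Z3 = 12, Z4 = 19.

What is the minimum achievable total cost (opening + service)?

For any fixed open set, each sensor cluster goes to its cheapest open site; total = fixed + service.
{North, East}: Z1→North 6·18=108, Z2→East 9·21=189, Z3→North 6·12=72, Z4→East 6·19=114. Service 483; fixed 110; total 593.
{East, West}: Z1→East 10·18=180, Z2→East 9·21=189, Z3→West 3·12=36, Z4→East 6·19=114. Service 519; fixed 94; total 613.
{North, East, West}: service 447 + fixed 173 = 620
{North, South, East, West}: Z1→North 6·18=108, Z2→East 9·21=189, Z3→West 3·12=36, Z4→East 6·19=114. Service 447; fixed 252; total 699.
No other subset beats 593.

Minimum total cost: 593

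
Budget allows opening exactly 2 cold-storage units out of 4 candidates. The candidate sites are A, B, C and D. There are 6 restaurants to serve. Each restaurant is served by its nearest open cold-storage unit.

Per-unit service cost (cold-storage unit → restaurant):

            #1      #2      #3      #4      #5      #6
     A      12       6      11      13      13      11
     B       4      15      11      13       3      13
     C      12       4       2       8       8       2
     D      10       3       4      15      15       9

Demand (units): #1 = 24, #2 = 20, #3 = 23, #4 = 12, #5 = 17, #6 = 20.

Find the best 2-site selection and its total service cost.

Choose B and C; total service cost 409.

With exactly 2 open, each restaurant uses its cheapest among the chosen.
{B, C}: #1→B 4·24=96, #2→C 4·20=80, #3→C 2·23=46, #4→C 8·12=96, #5→B 3·17=51, #6→C 2·20=40. Service cost 409.
{C, D}: service cost 618
{B, D}: service cost 635
Among all 6 size-2 choices, {B, C} is lowest.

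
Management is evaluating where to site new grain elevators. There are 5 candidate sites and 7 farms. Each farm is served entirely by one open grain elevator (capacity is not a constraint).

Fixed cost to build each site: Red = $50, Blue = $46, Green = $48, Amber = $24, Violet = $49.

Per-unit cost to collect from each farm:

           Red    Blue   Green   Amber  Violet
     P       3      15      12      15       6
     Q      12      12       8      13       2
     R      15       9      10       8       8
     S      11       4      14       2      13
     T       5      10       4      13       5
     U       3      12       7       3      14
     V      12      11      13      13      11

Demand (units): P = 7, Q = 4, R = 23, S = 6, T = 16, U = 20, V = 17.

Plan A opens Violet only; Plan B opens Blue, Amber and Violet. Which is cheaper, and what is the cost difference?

Plan A: {Violet}: P→Violet 6·7=42, Q→Violet 2·4=8, R→Violet 8·23=184, S→Violet 13·6=78, T→Violet 5·16=80, U→Violet 14·20=280, V→Violet 11·17=187. Service 859; fixed 49; total 908.
Plan B: {Blue, Amber, Violet}: P→Violet 6·7=42, Q→Violet 2·4=8, R→Amber 8·23=184, S→Amber 2·6=12, T→Violet 5·16=80, U→Amber 3·20=60, V→Blue 11·17=187. Service 573; fixed 119; total 692.
Difference: |908 − 692| = 216.

Plan B is cheaper by 216.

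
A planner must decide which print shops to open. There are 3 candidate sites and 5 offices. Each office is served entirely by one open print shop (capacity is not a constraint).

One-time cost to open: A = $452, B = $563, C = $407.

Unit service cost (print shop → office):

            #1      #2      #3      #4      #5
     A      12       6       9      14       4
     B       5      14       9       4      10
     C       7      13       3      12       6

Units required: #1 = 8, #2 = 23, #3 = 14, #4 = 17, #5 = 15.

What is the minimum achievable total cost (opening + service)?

For any fixed open set, each office goes to its cheapest open site; total = fixed + service.
{C}: #1→C 7·8=56, #2→C 13·23=299, #3→C 3·14=42, #4→C 12·17=204, #5→C 6·15=90. Service 691; fixed 407; total 1098.
{A}: service 658 + fixed 452 = 1110
{B}: service 706 + fixed 563 = 1269
{A, B, C}: #1→B 5·8=40, #2→A 6·23=138, #3→C 3·14=42, #4→B 4·17=68, #5→A 4·15=60. Service 348; fixed 1422; total 1770.
No other subset beats 1098.

Minimum total cost: 1098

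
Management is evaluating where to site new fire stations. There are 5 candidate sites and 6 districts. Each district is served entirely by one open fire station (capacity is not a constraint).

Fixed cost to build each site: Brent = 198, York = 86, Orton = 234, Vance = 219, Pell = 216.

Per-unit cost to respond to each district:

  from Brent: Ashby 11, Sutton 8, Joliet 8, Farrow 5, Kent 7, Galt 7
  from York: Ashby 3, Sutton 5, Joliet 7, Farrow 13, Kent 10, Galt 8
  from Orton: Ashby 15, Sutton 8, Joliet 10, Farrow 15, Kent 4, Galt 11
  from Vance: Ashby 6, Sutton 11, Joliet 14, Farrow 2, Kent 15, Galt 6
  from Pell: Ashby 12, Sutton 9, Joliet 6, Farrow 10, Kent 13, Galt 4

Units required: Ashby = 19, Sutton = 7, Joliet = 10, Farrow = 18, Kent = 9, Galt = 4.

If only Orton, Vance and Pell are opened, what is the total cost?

Each district is assigned to its cheapest site among the open ones.
{Orton, Vance, Pell}: Ashby→Vance 6·19=114, Sutton→Orton 8·7=56, Joliet→Pell 6·10=60, Farrow→Vance 2·18=36, Kent→Orton 4·9=36, Galt→Pell 4·4=16. Service 318; fixed 669; total 987.

Total cost: 987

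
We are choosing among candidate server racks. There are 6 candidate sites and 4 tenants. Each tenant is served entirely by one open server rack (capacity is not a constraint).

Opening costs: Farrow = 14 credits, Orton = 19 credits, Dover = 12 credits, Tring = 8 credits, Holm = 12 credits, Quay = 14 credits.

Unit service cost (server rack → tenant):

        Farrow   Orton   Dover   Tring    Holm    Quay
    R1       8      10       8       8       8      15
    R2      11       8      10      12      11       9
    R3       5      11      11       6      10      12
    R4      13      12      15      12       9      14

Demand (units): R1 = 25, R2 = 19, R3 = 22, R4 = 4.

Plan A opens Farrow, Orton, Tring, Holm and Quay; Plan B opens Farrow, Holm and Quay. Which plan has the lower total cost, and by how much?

Plan B is cheaper by 8.

Plan A: {Farrow, Orton, Tring, Holm, Quay}: R1→Farrow 8·25=200, R2→Orton 8·19=152, R3→Farrow 5·22=110, R4→Holm 9·4=36. Service 498; fixed 67; total 565.
Plan B: {Farrow, Holm, Quay}: R1→Farrow 8·25=200, R2→Quay 9·19=171, R3→Farrow 5·22=110, R4→Holm 9·4=36. Service 517; fixed 40; total 557.
Difference: |565 − 557| = 8.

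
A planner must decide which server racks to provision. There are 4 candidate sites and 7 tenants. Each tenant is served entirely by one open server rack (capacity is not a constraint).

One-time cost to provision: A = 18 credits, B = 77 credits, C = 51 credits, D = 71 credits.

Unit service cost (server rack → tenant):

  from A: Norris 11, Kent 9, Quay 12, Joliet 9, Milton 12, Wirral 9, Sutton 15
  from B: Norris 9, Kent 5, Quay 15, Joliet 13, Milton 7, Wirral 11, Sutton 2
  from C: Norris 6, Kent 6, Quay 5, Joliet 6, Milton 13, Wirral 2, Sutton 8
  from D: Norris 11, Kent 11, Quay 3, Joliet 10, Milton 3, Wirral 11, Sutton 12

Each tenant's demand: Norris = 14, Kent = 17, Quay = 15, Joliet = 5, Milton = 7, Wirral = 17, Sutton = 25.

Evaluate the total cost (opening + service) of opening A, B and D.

Total cost: 691

Each tenant is assigned to its cheapest site among the open ones.
{A, B, D}: Norris→B 9·14=126, Kent→B 5·17=85, Quay→D 3·15=45, Joliet→A 9·5=45, Milton→D 3·7=21, Wirral→A 9·17=153, Sutton→B 2·25=50. Service 525; fixed 166; total 691.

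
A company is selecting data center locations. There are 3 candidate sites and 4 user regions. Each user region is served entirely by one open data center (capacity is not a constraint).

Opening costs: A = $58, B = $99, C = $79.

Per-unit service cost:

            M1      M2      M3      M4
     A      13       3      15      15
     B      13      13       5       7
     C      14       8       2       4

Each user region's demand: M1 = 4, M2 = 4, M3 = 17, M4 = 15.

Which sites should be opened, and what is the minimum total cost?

For any fixed open set, each user region goes to its cheapest open site; total = fixed + service.
{C}: M1→C 14·4=56, M2→C 8·4=32, M3→C 2·17=34, M4→C 4·15=60. Service 182; fixed 79; total 261.
{A, C}: M1→A 13·4=52, M2→A 3·4=12, M3→C 2·17=34, M4→C 4·15=60. Service 158; fixed 137; total 295.
{B, C}: service 178 + fixed 178 = 356
{A, B, C}: service 158 + fixed 236 = 394
No other subset beats 261.

Open C only; minimum total cost 261.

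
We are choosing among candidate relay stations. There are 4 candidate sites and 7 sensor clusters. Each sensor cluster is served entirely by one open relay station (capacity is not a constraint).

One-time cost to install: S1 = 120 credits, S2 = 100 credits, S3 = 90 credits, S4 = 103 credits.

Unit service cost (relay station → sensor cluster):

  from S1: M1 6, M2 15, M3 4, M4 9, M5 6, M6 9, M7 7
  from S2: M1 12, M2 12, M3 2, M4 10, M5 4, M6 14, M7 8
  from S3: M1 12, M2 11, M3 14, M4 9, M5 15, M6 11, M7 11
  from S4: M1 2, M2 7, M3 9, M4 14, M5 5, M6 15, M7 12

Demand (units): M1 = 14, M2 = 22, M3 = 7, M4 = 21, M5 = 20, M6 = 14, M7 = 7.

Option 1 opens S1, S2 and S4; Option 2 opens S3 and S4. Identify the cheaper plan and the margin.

Option 2 is cheaper by 5.

Option 1: {S1, S2, S4}: M1→S4 2·14=28, M2→S4 7·22=154, M3→S2 2·7=14, M4→S1 9·21=189, M5→S2 4·20=80, M6→S1 9·14=126, M7→S1 7·7=49. Service 640; fixed 323; total 963.
Option 2: {S3, S4}: M1→S4 2·14=28, M2→S4 7·22=154, M3→S4 9·7=63, M4→S3 9·21=189, M5→S4 5·20=100, M6→S3 11·14=154, M7→S3 11·7=77. Service 765; fixed 193; total 958.
Difference: |963 − 958| = 5.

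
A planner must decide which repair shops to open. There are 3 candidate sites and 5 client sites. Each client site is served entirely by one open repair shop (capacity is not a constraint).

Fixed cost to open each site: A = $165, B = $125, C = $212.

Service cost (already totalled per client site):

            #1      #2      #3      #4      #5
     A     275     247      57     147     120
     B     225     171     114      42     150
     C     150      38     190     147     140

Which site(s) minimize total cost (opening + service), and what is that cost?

For any fixed open set, each client site goes to its cheapest open site; total = fixed + service.
{B, C}: #1→C 150, #2→C 38, #3→B 114, #4→B 42, #5→C 140. Service 484; fixed 337; total 821.
{B}: #1→B 225, #2→B 171, #3→B 114, #4→B 42, #5→B 150. Service 702; fixed 125; total 827.
{C}: service 665 + fixed 212 = 877
{A, B, C}: service 407 + fixed 502 = 909
No other subset beats 821.

Open B and C; minimum total cost 821.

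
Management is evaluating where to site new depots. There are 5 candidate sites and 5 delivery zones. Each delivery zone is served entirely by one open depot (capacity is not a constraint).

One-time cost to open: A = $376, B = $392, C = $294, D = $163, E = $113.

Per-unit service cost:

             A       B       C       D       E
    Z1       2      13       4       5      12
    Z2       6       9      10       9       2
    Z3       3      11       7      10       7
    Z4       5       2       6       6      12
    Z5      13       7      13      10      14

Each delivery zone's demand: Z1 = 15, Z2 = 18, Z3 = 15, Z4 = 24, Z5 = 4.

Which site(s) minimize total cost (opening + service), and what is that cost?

Open D and E; minimum total cost 676.

For any fixed open set, each delivery zone goes to its cheapest open site; total = fixed + service.
{D, E}: Z1→D 5·15=75, Z2→E 2·18=36, Z3→E 7·15=105, Z4→D 6·24=144, Z5→D 10·4=40. Service 400; fixed 276; total 676.
{A}: service 355 + fixed 376 = 731
{D}: service 571 + fixed 163 = 734
{A, B, C, D, E}: Z1→A 2·15=30, Z2→E 2·18=36, Z3→A 3·15=45, Z4→B 2·24=48, Z5→B 7·4=28. Service 187; fixed 1338; total 1525.
No other subset beats 676.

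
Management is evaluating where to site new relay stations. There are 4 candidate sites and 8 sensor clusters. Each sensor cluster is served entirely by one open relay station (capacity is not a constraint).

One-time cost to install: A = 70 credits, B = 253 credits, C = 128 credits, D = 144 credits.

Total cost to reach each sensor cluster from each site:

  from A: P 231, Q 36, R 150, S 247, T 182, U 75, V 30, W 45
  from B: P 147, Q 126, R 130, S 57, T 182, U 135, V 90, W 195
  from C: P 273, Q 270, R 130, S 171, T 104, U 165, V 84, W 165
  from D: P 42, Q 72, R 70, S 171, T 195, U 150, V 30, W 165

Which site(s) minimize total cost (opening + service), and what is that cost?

Open A and D; minimum total cost 865.

For any fixed open set, each sensor cluster goes to its cheapest open site; total = fixed + service.
{A, D}: P→D 42, Q→A 36, R→D 70, S→D 171, T→A 182, U→A 75, V→A 30, W→A 45. Service 651; fixed 214; total 865.
{A, C, D}: service 573 + fixed 342 = 915
{A, B, D}: P→D 42, Q→A 36, R→D 70, S→B 57, T→A 182, U→A 75, V→A 30, W→A 45. Service 537; fixed 467; total 1004.
{A, B, C, D}: service 459 + fixed 595 = 1054
No other subset beats 865.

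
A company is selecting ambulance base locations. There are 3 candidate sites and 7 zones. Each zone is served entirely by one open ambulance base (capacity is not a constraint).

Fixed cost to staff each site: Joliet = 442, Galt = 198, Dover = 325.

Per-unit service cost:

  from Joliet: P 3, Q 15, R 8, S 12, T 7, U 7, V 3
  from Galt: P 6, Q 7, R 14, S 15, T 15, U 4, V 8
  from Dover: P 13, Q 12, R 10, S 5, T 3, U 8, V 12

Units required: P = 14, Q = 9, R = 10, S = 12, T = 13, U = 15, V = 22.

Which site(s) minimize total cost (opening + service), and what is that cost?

For any fixed open set, each zone goes to its cheapest open site; total = fixed + service.
{Galt}: P→Galt 6·14=84, Q→Galt 7·9=63, R→Galt 14·10=140, S→Galt 15·12=180, T→Galt 15·13=195, U→Galt 4·15=60, V→Galt 8·22=176. Service 898; fixed 198; total 1096.
{Joliet}: P→Joliet 3·14=42, Q→Joliet 15·9=135, R→Joliet 8·10=80, S→Joliet 12·12=144, T→Joliet 7·13=91, U→Joliet 7·15=105, V→Joliet 3·22=66. Service 663; fixed 442; total 1105.
{Galt, Dover}: service 582 + fixed 523 = 1105
{Joliet, Galt, Dover}: P→Joliet 3·14=42, Q→Galt 7·9=63, R→Joliet 8·10=80, S→Dover 5·12=60, T→Dover 3·13=39, U→Galt 4·15=60, V→Joliet 3·22=66. Service 410; fixed 965; total 1375.
No other subset beats 1096.

Open Galt only; minimum total cost 1096.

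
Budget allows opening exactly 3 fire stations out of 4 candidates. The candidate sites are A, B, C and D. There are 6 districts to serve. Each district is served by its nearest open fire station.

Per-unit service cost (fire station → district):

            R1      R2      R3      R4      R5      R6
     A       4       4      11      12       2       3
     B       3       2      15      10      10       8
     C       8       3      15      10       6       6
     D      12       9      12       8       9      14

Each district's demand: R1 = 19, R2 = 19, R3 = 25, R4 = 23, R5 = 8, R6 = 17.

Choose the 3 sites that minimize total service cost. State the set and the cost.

With exactly 3 open, each district uses its cheapest among the chosen.
{A, B, D}: R1→B 3·19=57, R2→B 2·19=38, R3→A 11·25=275, R4→D 8·23=184, R5→A 2·8=16, R6→A 3·17=51. Service cost 621.
{A, C, D}: service cost 659
{A, B, C}: service cost 667
Among all 4 size-3 choices, {A, B, D} is lowest.

Choose A, B and D; total service cost 621.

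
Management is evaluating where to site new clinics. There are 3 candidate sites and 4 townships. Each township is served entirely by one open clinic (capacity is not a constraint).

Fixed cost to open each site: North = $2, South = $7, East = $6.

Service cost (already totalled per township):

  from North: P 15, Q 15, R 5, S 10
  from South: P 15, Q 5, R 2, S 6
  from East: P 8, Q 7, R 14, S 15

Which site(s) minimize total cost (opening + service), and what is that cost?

For any fixed open set, each township goes to its cheapest open site; total = fixed + service.
{South, East}: P→East 8, Q→South 5, R→South 2, S→South 6. Service 21; fixed 13; total 34.
{South}: service 28 + fixed 7 = 35
{North, South, East}: service 21 + fixed 15 = 36
{North}: P→North 15, Q→North 15, R→North 5, S→North 10. Service 45; fixed 2; total 47.
(All 7 nonempty subsets were checked; South and East is lowest.)

Open South and East; minimum total cost 34.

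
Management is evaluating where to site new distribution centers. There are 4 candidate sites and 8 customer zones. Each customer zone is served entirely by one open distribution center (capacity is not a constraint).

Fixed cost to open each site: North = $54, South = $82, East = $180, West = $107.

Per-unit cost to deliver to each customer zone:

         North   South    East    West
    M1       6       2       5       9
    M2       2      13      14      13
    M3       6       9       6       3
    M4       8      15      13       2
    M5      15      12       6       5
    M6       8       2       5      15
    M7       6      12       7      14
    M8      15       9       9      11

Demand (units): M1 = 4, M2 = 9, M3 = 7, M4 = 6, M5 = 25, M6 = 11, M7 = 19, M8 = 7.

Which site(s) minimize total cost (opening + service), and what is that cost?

Open North, South and West; minimum total cost 626.

For any fixed open set, each customer zone goes to its cheapest open site; total = fixed + service.
{North, South, West}: M1→South 2·4=8, M2→North 2·9=18, M3→West 3·7=21, M4→West 2·6=12, M5→West 5·25=125, M6→South 2·11=22, M7→North 6·19=114, M8→South 9·7=63. Service 383; fixed 243; total 626.
{North, West}: M1→North 6·4=24, M2→North 2·9=18, M3→West 3·7=21, M4→West 2·6=12, M5→West 5·25=125, M6→North 8·11=88, M7→North 6·19=114, M8→West 11·7=77. Service 479; fixed 161; total 640.
{North, East}: service 510 + fixed 234 = 744
{North, South, East, West}: service 383 + fixed 423 = 806
(All 15 nonempty subsets were checked; North, South and West is lowest.)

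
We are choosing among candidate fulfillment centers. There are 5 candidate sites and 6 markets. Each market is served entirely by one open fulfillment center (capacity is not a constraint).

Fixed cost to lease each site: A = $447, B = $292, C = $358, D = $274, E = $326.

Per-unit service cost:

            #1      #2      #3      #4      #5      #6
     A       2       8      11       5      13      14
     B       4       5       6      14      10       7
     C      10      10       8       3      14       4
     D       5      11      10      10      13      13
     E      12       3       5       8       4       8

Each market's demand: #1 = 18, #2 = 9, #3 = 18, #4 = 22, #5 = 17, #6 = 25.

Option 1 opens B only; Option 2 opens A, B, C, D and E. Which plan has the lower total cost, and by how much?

Option 1: {B}: #1→B 4·18=72, #2→B 5·9=45, #3→B 6·18=108, #4→B 14·22=308, #5→B 10·17=170, #6→B 7·25=175. Service 878; fixed 292; total 1170.
Option 2: {A, B, C, D, E}: #1→A 2·18=36, #2→E 3·9=27, #3→E 5·18=90, #4→C 3·22=66, #5→E 4·17=68, #6→C 4·25=100. Service 387; fixed 1697; total 2084.
Difference: |1170 − 2084| = 914.

Option 1 is cheaper by 914.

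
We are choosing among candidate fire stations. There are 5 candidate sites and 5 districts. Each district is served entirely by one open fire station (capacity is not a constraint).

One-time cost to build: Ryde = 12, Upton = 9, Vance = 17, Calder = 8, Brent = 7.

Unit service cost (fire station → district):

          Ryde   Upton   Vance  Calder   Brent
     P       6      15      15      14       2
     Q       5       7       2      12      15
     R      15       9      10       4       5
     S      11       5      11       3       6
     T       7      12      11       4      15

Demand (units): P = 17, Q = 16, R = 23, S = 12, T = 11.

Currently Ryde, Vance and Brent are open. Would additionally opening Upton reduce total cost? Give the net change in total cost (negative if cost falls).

Current service cost with {Ryde, Vance, Brent}: 330.
Adding Upton: each district re-picks its cheapest; new service cost 318, saving 12.
Extra fixed cost: 9. Net change = 9 − 12 = -3.
(Totals: 366 → 363.)

Yes — net change −3 (cost falls by 3).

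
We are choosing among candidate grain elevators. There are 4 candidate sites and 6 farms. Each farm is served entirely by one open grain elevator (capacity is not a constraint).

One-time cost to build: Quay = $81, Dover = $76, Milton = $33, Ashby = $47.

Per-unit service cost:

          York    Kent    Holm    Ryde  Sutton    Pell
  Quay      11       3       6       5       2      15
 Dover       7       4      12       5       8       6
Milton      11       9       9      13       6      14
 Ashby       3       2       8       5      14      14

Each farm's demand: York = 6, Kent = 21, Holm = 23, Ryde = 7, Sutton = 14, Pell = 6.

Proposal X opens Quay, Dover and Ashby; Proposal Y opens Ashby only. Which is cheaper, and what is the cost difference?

Proposal X: {Quay, Dover, Ashby}: York→Ashby 3·6=18, Kent→Ashby 2·21=42, Holm→Quay 6·23=138, Ryde→Quay 5·7=35, Sutton→Quay 2·14=28, Pell→Dover 6·6=36. Service 297; fixed 204; total 501.
Proposal Y: {Ashby}: York→Ashby 3·6=18, Kent→Ashby 2·21=42, Holm→Ashby 8·23=184, Ryde→Ashby 5·7=35, Sutton→Ashby 14·14=196, Pell→Ashby 14·6=84. Service 559; fixed 47; total 606.
Difference: |501 − 606| = 105.

Proposal X is cheaper by 105.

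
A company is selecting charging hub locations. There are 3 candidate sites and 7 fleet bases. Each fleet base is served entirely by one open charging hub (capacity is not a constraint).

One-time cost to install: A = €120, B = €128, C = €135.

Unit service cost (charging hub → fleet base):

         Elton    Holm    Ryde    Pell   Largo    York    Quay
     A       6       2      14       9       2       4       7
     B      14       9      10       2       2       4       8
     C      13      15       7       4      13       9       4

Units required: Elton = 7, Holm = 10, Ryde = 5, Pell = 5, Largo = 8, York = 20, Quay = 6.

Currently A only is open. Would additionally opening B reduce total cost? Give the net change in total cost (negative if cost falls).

Current service cost with {A}: 315.
Adding B: each fleet base re-picks its cheapest; new service cost 260, saving 55.
Extra fixed cost: 128. Net change = 128 − 55 = 73.
(Totals: 435 → 508.)

No — net change +73 (cost rises by 73).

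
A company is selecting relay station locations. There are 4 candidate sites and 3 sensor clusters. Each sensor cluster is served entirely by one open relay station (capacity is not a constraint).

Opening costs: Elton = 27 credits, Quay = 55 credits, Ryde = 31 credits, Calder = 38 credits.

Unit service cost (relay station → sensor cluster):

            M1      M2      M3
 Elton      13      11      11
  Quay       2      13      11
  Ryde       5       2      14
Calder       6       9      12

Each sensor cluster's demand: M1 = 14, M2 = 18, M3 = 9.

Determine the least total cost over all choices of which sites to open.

Minimum total cost: 249

For any fixed open set, each sensor cluster goes to its cheapest open site; total = fixed + service.
{Quay, Ryde}: M1→Quay 2·14=28, M2→Ryde 2·18=36, M3→Quay 11·9=99. Service 163; fixed 86; total 249.
{Elton, Ryde}: M1→Ryde 5·14=70, M2→Ryde 2·18=36, M3→Elton 11·9=99. Service 205; fixed 58; total 263.
{Ryde}: M1→Ryde 5·14=70, M2→Ryde 2·18=36, M3→Ryde 14·9=126. Service 232; fixed 31; total 263.
{Elton, Quay, Ryde, Calder}: service 163 + fixed 151 = 314
(All 15 nonempty subsets were checked; Quay and Ryde is lowest.)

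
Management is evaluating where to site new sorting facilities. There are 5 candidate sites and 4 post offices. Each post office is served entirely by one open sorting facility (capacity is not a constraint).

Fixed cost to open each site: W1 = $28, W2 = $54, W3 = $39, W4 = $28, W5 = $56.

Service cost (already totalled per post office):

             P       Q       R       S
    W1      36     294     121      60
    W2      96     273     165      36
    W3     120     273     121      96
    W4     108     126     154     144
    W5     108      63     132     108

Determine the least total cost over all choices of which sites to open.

Minimum total cost: 364

For any fixed open set, each post office goes to its cheapest open site; total = fixed + service.
{W1, W5}: P→W1 36, Q→W5 63, R→W1 121, S→W1 60. Service 280; fixed 84; total 364.
{W1, W4, W5}: service 280 + fixed 112 = 392
{W1, W2, W5}: service 256 + fixed 138 = 394
{W1, W2, W3, W4, W5}: P→W1 36, Q→W5 63, R→W1 121, S→W2 36. Service 256; fixed 205; total 461.
No other subset beats 364.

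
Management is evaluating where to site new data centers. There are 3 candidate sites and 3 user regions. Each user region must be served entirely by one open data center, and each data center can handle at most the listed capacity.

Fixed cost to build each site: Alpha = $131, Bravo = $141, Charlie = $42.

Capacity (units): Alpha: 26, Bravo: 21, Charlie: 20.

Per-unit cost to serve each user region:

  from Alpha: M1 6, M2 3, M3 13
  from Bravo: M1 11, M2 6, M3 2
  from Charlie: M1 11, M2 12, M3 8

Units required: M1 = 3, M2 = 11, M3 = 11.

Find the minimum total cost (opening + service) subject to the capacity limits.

Open {Alpha, Charlie}: M1→Alpha 6·3=18, M2→Alpha 3·11=33, M3→Charlie 8·11=88.
Loads: Alpha carries 14/26, Charlie carries 11/20. Service 139; fixed 173; total 312.
Next best feasible plan costs 325.

Minimum total cost: 312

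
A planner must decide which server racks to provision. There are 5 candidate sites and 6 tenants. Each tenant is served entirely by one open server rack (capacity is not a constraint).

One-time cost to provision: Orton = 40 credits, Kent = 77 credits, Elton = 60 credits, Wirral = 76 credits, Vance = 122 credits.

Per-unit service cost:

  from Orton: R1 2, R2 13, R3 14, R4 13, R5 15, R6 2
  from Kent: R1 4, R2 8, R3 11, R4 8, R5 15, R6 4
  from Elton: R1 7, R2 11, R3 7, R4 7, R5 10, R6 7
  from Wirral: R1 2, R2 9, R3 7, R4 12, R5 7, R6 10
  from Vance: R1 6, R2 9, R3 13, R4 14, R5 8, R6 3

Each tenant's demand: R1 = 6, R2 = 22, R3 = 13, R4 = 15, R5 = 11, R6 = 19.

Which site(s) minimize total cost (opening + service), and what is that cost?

Open Orton, Elton and Wirral; minimum total cost 697.

For any fixed open set, each tenant goes to its cheapest open site; total = fixed + service.
{Orton, Elton, Wirral}: R1→Orton 2·6=12, R2→Wirral 9·22=198, R3→Elton 7·13=91, R4→Elton 7·15=105, R5→Wirral 7·11=77, R6→Orton 2·19=38. Service 521; fixed 176; total 697.
{Orton, Elton}: R1→Orton 2·6=12, R2→Elton 11·22=242, R3→Elton 7·13=91, R4→Elton 7·15=105, R5→Elton 10·11=110, R6→Orton 2·19=38. Service 598; fixed 100; total 698.
{Kent, Wirral}: service 552 + fixed 153 = 705
{Orton, Kent, Elton, Wirral, Vance}: R1→Orton 2·6=12, R2→Kent 8·22=176, R3→Elton 7·13=91, R4→Elton 7·15=105, R5→Wirral 7·11=77, R6→Orton 2·19=38. Service 499; fixed 375; total 874.
No other subset beats 697.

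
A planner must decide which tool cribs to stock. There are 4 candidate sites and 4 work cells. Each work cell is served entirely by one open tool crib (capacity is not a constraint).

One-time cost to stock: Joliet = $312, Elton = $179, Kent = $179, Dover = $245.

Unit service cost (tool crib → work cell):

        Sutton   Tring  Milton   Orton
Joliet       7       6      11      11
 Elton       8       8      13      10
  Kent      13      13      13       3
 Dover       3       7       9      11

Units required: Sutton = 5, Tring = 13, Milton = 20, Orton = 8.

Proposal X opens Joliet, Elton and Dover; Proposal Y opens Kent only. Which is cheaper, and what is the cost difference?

Proposal Y is cheaper by 392.

Proposal X: {Joliet, Elton, Dover}: Sutton→Dover 3·5=15, Tring→Joliet 6·13=78, Milton→Dover 9·20=180, Orton→Elton 10·8=80. Service 353; fixed 736; total 1089.
Proposal Y: {Kent}: Sutton→Kent 13·5=65, Tring→Kent 13·13=169, Milton→Kent 13·20=260, Orton→Kent 3·8=24. Service 518; fixed 179; total 697.
Difference: |1089 − 697| = 392.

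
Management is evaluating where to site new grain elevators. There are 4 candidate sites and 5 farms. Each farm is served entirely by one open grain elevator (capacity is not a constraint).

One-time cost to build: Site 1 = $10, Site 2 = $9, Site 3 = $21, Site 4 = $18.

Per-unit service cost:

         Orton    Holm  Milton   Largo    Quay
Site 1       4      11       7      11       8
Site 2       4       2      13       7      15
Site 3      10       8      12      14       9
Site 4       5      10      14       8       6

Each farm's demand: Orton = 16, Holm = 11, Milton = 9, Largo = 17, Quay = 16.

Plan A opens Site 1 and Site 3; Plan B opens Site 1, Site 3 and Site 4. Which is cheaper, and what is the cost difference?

Plan B is cheaper by 65.

Plan A: {Site 1, Site 3}: Orton→Site 1 4·16=64, Holm→Site 3 8·11=88, Milton→Site 1 7·9=63, Largo→Site 1 11·17=187, Quay→Site 1 8·16=128. Service 530; fixed 31; total 561.
Plan B: {Site 1, Site 3, Site 4}: Orton→Site 1 4·16=64, Holm→Site 3 8·11=88, Milton→Site 1 7·9=63, Largo→Site 4 8·17=136, Quay→Site 4 6·16=96. Service 447; fixed 49; total 496.
Difference: |561 − 496| = 65.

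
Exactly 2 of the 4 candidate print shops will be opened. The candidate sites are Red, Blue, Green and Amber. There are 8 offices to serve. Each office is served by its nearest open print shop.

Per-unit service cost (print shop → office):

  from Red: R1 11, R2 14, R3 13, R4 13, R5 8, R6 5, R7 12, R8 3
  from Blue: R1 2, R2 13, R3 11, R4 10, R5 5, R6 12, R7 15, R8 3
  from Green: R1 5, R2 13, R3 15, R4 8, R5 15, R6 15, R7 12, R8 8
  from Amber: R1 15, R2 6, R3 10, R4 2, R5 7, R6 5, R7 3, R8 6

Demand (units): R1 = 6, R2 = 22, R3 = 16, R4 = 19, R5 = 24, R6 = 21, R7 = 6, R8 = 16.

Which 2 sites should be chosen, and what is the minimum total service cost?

Choose Blue and Amber; total service cost 633.

With exactly 2 open, each office uses its cheapest among the chosen.
{Blue, Amber}: R1→Blue 2·6=12, R2→Amber 6·22=132, R3→Amber 10·16=160, R4→Amber 2·19=38, R5→Blue 5·24=120, R6→Amber 5·21=105, R7→Amber 3·6=18, R8→Blue 3·16=48. Service cost 633.
{Red, Amber}: service cost 735
{Green, Amber}: service cost 747
Among all 6 size-2 choices, {Blue, Amber} is lowest.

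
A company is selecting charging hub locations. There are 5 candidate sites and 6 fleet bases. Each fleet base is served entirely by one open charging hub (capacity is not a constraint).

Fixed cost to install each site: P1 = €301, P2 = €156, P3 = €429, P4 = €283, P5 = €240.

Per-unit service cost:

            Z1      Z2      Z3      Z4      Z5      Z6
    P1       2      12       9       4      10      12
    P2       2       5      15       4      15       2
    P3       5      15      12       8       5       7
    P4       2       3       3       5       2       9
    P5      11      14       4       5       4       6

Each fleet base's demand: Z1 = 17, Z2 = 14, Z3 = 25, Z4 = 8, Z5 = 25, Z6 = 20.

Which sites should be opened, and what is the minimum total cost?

Open P4 only; minimum total cost 704.

For any fixed open set, each fleet base goes to its cheapest open site; total = fixed + service.
{P4}: Z1→P4 2·17=34, Z2→P4 3·14=42, Z3→P4 3·25=75, Z4→P4 5·8=40, Z5→P4 2·25=50, Z6→P4 9·20=180. Service 421; fixed 283; total 704.
{P2, P4}: service 273 + fixed 439 = 712
{P2, P5}: service 376 + fixed 396 = 772
{P1, P2, P3, P4, P5}: service 273 + fixed 1409 = 1682
No other subset beats 704.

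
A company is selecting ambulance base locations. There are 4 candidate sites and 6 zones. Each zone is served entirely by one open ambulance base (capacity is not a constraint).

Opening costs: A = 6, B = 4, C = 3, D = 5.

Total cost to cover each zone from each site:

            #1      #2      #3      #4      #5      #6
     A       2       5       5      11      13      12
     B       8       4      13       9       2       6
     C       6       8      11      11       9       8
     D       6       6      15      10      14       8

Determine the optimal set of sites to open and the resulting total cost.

For any fixed open set, each zone goes to its cheapest open site; total = fixed + service.
{A, B}: #1→A 2, #2→B 4, #3→A 5, #4→B 9, #5→B 2, #6→B 6. Service 28; fixed 10; total 38.
{A, B, C}: service 28 + fixed 13 = 41
{A, B, D}: #1→A 2, #2→B 4, #3→A 5, #4→B 9, #5→B 2, #6→B 6. Service 28; fixed 15; total 43.
{A, B, C, D}: #1→A 2, #2→B 4, #3→A 5, #4→B 9, #5→B 2, #6→B 6. Service 28; fixed 18; total 46.
(All 15 nonempty subsets were checked; A and B is lowest.)

Open A and B; minimum total cost 38.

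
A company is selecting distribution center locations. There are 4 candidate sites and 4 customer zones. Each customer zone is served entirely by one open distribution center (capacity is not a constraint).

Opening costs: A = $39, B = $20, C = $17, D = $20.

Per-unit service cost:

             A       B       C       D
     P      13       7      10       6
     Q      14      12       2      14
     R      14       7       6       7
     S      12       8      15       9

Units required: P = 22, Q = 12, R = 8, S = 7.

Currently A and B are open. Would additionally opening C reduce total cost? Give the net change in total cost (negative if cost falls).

Current service cost with {A, B}: 410.
Adding C: each customer zone re-picks its cheapest; new service cost 282, saving 128.
Extra fixed cost: 17. Net change = 17 − 128 = -111.
(Totals: 469 → 358.)

Yes — net change −111 (cost falls by 111).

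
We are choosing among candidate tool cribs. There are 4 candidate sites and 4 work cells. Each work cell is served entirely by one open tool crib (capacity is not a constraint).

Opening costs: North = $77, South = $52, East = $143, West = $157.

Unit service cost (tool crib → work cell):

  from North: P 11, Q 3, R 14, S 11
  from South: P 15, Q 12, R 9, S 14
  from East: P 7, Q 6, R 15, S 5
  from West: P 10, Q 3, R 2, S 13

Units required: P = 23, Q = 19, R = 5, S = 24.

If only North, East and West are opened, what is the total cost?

Each work cell is assigned to its cheapest site among the open ones.
{North, East, West}: P→East 7·23=161, Q→North 3·19=57, R→West 2·5=10, S→East 5·24=120. Service 348; fixed 377; total 725.

Total cost: 725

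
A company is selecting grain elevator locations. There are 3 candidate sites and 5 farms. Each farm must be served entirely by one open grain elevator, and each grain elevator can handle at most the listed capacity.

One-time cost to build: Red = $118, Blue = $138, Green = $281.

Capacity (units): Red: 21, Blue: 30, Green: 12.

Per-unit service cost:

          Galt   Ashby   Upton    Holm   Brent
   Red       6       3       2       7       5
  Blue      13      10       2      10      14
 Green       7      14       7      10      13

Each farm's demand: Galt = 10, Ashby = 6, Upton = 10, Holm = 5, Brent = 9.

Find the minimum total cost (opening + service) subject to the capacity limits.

Minimum total cost: 491

Open {Red, Blue}: Galt→Red 6·10=60, Ashby→Blue 10·6=60, Upton→Blue 2·10=20, Holm→Blue 10·5=50, Brent→Red 5·9=45.
Loads: Red carries 19/21, Blue carries 21/30. Service 235; fixed 256; total 491.
Next best feasible plan costs 504.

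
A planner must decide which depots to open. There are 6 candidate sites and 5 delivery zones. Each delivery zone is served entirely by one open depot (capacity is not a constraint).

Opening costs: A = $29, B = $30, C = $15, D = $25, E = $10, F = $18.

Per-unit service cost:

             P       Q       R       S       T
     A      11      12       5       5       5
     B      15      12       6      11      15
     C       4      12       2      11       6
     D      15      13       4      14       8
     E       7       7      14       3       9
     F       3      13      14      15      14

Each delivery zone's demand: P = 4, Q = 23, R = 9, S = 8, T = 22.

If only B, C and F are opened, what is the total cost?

Total cost: 589

Each delivery zone is assigned to its cheapest site among the open ones.
{B, C, F}: P→F 3·4=12, Q→B 12·23=276, R→C 2·9=18, S→B 11·8=88, T→C 6·22=132. Service 526; fixed 63; total 589.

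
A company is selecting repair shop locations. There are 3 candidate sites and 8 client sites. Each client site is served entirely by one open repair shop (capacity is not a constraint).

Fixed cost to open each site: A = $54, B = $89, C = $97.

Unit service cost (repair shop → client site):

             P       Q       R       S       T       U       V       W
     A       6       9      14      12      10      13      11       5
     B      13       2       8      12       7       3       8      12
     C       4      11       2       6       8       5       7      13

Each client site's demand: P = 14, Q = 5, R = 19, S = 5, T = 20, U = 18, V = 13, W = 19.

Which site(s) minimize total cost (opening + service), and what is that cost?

Open A, B and C; minimum total cost 754.

For any fixed open set, each client site goes to its cheapest open site; total = fixed + service.
{A, B, C}: P→C 4·14=56, Q→B 2·5=10, R→C 2·19=38, S→C 6·5=30, T→B 7·20=140, U→B 3·18=54, V→C 7·13=91, W→A 5·19=95. Service 514; fixed 240; total 754.
{A, C}: service 605 + fixed 151 = 756
{B, C}: P→C 4·14=56, Q→B 2·5=10, R→C 2·19=38, S→C 6·5=30, T→B 7·20=140, U→B 3·18=54, V→C 7·13=91, W→B 12·19=228. Service 647; fixed 186; total 833.
{A}: P→A 6·14=84, Q→A 9·5=45, R→A 14·19=266, S→A 12·5=60, T→A 10·20=200, U→A 13·18=234, V→A 11·13=143, W→A 5·19=95. Service 1127; fixed 54; total 1181.
No other subset beats 754.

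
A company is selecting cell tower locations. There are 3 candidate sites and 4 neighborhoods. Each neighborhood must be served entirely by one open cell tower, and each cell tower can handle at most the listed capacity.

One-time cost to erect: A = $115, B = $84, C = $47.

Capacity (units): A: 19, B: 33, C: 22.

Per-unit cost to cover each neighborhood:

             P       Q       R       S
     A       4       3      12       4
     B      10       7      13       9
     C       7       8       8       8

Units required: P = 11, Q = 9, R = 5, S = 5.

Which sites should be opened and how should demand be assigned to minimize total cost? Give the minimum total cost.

Open {A, C}: P→C 7·11=77, Q→A 3·9=27, R→C 8·5=40, S→A 4·5=20.
Loads: A carries 14/19, C carries 16/22. Service 164; fixed 162; total 326.
Next best feasible plan costs 338.

Minimum total cost: 326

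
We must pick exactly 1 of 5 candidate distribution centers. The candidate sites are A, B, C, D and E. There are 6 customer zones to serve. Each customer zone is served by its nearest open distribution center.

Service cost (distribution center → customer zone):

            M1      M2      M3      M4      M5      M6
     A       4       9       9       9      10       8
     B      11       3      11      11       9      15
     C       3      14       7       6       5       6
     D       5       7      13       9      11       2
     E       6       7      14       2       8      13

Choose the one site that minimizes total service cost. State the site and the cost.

Choose C only; total service cost 41.

With exactly 1 open, each customer zone uses its cheapest among the chosen.
{C}: M1→C 3, M2→C 14, M3→C 7, M4→C 6, M5→C 5, M6→C 6. Service cost 41.
{D}: service cost 47
{A}: service cost 49
Among all 5 size-1 choices, {C} is lowest.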